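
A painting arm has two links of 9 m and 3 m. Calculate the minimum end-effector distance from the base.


Given: L1 = 9 m, L2 = 3 m
For a 2-link planar arm, min reach = |L1 - L2| (second link folded back)
Min reach = |9 - 3|
Min reach = 6 m

6 m


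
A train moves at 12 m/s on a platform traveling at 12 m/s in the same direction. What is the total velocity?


Given: object velocity = 12 m/s, platform velocity = 12 m/s (same direction)
Using classical velocity addition: v_total = v_object + v_platform
v_total = 12 + 12
v_total = 24 m/s

24 m/s


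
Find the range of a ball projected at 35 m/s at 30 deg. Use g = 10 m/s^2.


Given: v0 = 35 m/s, theta = 30 deg, g = 10 m/s^2
sin(2*30) = sin(60) = sqrt(3)/2
Using R = v0^2 * sin(2*theta) / g
R = 35^2 * (sqrt(3)/2) / 10
R = 1225 * sqrt(3) / 20
R = 245/4*sqrt(3) m

245/4*sqrt(3) m


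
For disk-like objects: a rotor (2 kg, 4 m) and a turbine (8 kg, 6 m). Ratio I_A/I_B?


Given: M1=2 kg, R1=4 m, M2=8 kg, R2=6 m
For a disk: I = (1/2)*M*R^2, so I_A/I_B = (M1*R1^2)/(M2*R2^2)
M1*R1^2 = 2*16 = 32
M2*R2^2 = 8*36 = 288
I_A/I_B = 32/288 = 1/9

1/9


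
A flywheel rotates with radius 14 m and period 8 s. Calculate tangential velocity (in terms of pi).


Given: radius r = 14 m, period T = 8 s
Using v = 2*pi*r / T
v = 2*pi*14 / 8
v = 28*pi / 8
v = 7/2*pi m/s

7/2*pi m/s


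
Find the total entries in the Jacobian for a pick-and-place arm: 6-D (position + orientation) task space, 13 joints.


Given: task space dimension = 6, joints = 13
Jacobian is a 6 x 13 matrix
Total entries = rows * columns
Total = 6 * 13
Total = 78

78


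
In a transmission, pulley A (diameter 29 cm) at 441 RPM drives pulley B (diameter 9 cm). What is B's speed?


Given: D1 = 29 cm, w1 = 441 RPM, D2 = 9 cm
Using D1*w1 = D2*w2
w2 = D1*w1 / D2
w2 = 29*441 / 9
w2 = 12789 / 9
w2 = 1421 RPM

1421 RPM


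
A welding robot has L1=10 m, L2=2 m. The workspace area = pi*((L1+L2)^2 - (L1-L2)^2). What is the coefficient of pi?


Given: L1 = 10, L2 = 2
(L1+L2)^2 = (12)^2 = 144
(L1-L2)^2 = (8)^2 = 64
Difference = 144 - 64 = 80
This equals 4*L1*L2 = 4*10*2 = 80
Workspace area = 80*pi

80


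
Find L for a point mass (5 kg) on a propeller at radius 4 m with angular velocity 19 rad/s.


Given: m = 5 kg, r = 4 m, omega = 19 rad/s
For a point mass: I = m*r^2
I = 5*4^2 = 5*16 = 80
L = I*omega = 80*19
L = 1520 kg*m^2/s

1520 kg*m^2/s


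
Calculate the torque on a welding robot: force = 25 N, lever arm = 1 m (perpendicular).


Given: F = 25 N, r = 1 m, angle = 90 deg (perpendicular)
Using tau = F * r * sin(90)
sin(90) = 1
tau = 25 * 1 * 1
tau = 25 Nm

25 Nm


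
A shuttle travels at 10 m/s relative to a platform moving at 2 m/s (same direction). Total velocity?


Given: object velocity = 10 m/s, platform velocity = 2 m/s (same direction)
Using classical velocity addition: v_total = v_object + v_platform
v_total = 10 + 2
v_total = 12 m/s

12 m/s


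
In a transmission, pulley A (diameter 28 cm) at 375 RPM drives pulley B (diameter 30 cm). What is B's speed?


Given: D1 = 28 cm, w1 = 375 RPM, D2 = 30 cm
Using D1*w1 = D2*w2
w2 = D1*w1 / D2
w2 = 28*375 / 30
w2 = 10500 / 30
w2 = 350 RPM

350 RPM


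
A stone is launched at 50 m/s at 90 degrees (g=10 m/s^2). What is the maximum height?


Given: v0 = 50 m/s, theta = 90 deg, g = 10 m/s^2
sin^2(90) = 1
Using H = v0^2 * sin^2(theta) / (2*g)
H = 50^2 * 1 / (2*10)
H = 2500 * 1 / 20
H = 2500 / 20
H = 125 m

125 m


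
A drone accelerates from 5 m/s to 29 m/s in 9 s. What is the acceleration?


Given: initial velocity v0 = 5 m/s, final velocity v = 29 m/s, time t = 9 s
Using a = (v - v0) / t
a = (29 - 5) / 9
a = 24 / 9
a = 8/3 m/s^2

8/3 m/s^2


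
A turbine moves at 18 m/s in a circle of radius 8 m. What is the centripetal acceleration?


Given: v = 18 m/s, r = 8 m
Using a_c = v^2 / r
a_c = 18^2 / 8
a_c = 324 / 8
a_c = 81/2 m/s^2

81/2 m/s^2


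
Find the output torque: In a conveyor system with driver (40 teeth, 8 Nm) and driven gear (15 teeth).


Given: N1 = 40, N2 = 15, T1 = 8 Nm
Using T2/T1 = N2/N1
T2 = T1 * N2 / N1
T2 = 8 * 15 / 40
T2 = 120 / 40
T2 = 3 Nm

3 Nm


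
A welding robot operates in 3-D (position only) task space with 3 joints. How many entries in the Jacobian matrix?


Given: task space dimension = 3, joints = 3
Jacobian is a 3 x 3 matrix
Total entries = rows * columns
Total = 3 * 3
Total = 9

9


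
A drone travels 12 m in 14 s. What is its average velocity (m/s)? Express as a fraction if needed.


Given: distance d = 12 m, time t = 14 s
Using v = d / t
v = 12 / 14
v = 6/7 m/s

6/7 m/s


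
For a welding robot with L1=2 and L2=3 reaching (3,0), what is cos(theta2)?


Given: L1 = 2, L2 = 3, target (x, y) = (3, 0)
Using cos(theta2) = (x^2 + y^2 - L1^2 - L2^2) / (2*L1*L2)
x^2 + y^2 = 3^2 + 0 = 9
L1^2 + L2^2 = 4 + 9 = 13
Numerator = 9 - 13 = -4
Denominator = 2*2*3 = 12
cos(theta2) = -4/12 = -1/3

-1/3


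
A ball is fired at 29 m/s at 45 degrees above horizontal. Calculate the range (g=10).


Given: v0 = 29 m/s, theta = 45 deg, g = 10 m/s^2
sin(2*45) = sin(90) = 1
Using R = v0^2 * sin(2*theta) / g
R = 29^2 * 1 / 10
R = 841 / 10
R = 841/10 m

841/10 m


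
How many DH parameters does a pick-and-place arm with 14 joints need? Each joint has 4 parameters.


Given: 14 joints, 4 DH parameters per joint (d, theta, a, alpha)
Total DH parameters = number_of_joints * 4
Total = 14 * 4
Total = 56

56


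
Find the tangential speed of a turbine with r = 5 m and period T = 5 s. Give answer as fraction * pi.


Given: radius r = 5 m, period T = 5 s
Using v = 2*pi*r / T
v = 2*pi*5 / 5
v = 10*pi / 5
v = 2*pi m/s

2*pi m/s


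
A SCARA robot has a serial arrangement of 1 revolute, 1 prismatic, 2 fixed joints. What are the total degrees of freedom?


Given: serial robot with 1 revolute, 1 prismatic, 2 fixed joints
DOF contribution per joint type: revolute=1, prismatic=1, spherical=3, fixed=0
DOF = 1*1 + 1*1 + 2*0
DOF = 2

2


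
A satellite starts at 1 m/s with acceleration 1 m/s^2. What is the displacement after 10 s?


Given: v0 = 1 m/s, a = 1 m/s^2, t = 10 s
Using s = v0*t + (1/2)*a*t^2
s = 1*10 + (1/2)*1*10^2
s = 10 + (1/2)*100
s = 10 + 50
s = 60

60 m


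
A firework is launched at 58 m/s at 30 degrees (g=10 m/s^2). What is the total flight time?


Given: v0 = 58 m/s, theta = 30 deg, g = 10 m/s^2
sin(30) = 1/2
Using T = 2*v0*sin(theta) / g
T = 2*58*1/2 / 10
T = 58 / 10
T = 29/5 s

29/5 s


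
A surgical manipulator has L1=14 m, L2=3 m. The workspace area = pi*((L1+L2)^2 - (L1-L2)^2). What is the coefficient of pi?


Given: L1 = 14, L2 = 3
(L1+L2)^2 = (17)^2 = 289
(L1-L2)^2 = (11)^2 = 121
Difference = 289 - 121 = 168
This equals 4*L1*L2 = 4*14*3 = 168
Workspace area = 168*pi

168


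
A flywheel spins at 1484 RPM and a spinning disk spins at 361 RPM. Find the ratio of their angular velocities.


Given: RPM_A = 1484, RPM_B = 361
omega = 2*pi*RPM/60, so omega_A/omega_B = RPM_A / RPM_B
omega_A/omega_B = 1484 / 361
omega_A/omega_B = 1484/361

1484/361


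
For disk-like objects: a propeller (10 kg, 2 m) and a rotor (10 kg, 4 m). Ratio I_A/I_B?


Given: M1=10 kg, R1=2 m, M2=10 kg, R2=4 m
For a disk: I = (1/2)*M*R^2, so I_A/I_B = (M1*R1^2)/(M2*R2^2)
M1*R1^2 = 10*4 = 40
M2*R2^2 = 10*16 = 160
I_A/I_B = 40/160 = 1/4

1/4


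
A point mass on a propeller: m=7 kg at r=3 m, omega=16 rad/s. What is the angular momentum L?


Given: m = 7 kg, r = 3 m, omega = 16 rad/s
For a point mass: I = m*r^2
I = 7*3^2 = 7*9 = 63
L = I*omega = 63*16
L = 1008 kg*m^2/s

1008 kg*m^2/s


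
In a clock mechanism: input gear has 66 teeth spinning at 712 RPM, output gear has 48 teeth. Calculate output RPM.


Given: N1 = 66 teeth, w1 = 712 RPM, N2 = 48 teeth
Using N1*w1 = N2*w2
w2 = N1*w1 / N2
w2 = 66*712 / 48
w2 = 46992 / 48
w2 = 979 RPM

979 RPM


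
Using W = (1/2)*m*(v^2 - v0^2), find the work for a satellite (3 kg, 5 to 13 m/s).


Given: m = 3 kg, v0 = 5 m/s, v = 13 m/s
Using W = (1/2)*m*(v^2 - v0^2)
v^2 = 13^2 = 169
v0^2 = 5^2 = 25
v^2 - v0^2 = 169 - 25 = 144
W = (1/2)*3*144 = 216 J

216 J


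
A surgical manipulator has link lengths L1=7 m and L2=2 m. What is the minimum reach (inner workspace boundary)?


Given: L1 = 7 m, L2 = 2 m
For a 2-link planar arm, min reach = |L1 - L2| (second link folded back)
Min reach = |7 - 2|
Min reach = 5 m

5 m


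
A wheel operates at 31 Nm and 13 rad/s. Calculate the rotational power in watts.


Given: tau = 31 Nm, omega = 13 rad/s
Using P = tau * omega
P = 31 * 13
P = 403 W

403 W


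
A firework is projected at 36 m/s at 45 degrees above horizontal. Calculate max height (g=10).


Given: v0 = 36 m/s, theta = 45 deg, g = 10 m/s^2
sin^2(45) = 1/2
Using H = v0^2 * sin^2(theta) / (2*g)
H = 36^2 * 1/2 / (2*10)
H = 1296 * 1/2 / 20
H = 648 / 20
H = 162/5 m

162/5 m


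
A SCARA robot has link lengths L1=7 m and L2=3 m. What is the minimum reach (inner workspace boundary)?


Given: L1 = 7 m, L2 = 3 m
For a 2-link planar arm, min reach = |L1 - L2| (second link folded back)
Min reach = |7 - 3|
Min reach = 4 m

4 m


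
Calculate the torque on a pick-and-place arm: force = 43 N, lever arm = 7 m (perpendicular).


Given: F = 43 N, r = 7 m, angle = 90 deg (perpendicular)
Using tau = F * r * sin(90)
sin(90) = 1
tau = 43 * 7 * 1
tau = 301 Nm

301 Nm


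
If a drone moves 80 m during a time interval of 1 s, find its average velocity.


Given: distance d = 80 m, time t = 1 s
Using v = d / t
v = 80 / 1
v = 80 m/s

80 m/s


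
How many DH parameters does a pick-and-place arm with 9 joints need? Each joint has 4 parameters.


Given: 9 joints, 4 DH parameters per joint (d, theta, a, alpha)
Total DH parameters = number_of_joints * 4
Total = 9 * 4
Total = 36

36


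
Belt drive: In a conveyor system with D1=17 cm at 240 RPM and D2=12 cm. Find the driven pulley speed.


Given: D1 = 17 cm, w1 = 240 RPM, D2 = 12 cm
Using D1*w1 = D2*w2
w2 = D1*w1 / D2
w2 = 17*240 / 12
w2 = 4080 / 12
w2 = 340 RPM

340 RPM


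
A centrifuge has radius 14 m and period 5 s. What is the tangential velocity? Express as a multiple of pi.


Given: radius r = 14 m, period T = 5 s
Using v = 2*pi*r / T
v = 2*pi*14 / 5
v = 28*pi / 5
v = 28/5*pi m/s

28/5*pi m/s


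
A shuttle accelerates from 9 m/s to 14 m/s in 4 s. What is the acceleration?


Given: initial velocity v0 = 9 m/s, final velocity v = 14 m/s, time t = 4 s
Using a = (v - v0) / t
a = (14 - 9) / 4
a = 5 / 4
a = 5/4 m/s^2

5/4 m/s^2


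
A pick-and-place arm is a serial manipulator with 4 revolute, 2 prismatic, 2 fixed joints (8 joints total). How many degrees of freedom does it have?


Given: serial robot with 4 revolute, 2 prismatic, 2 fixed joints
DOF contribution per joint type: revolute=1, prismatic=1, spherical=3, fixed=0
DOF = 4*1 + 2*1 + 2*0
DOF = 6

6


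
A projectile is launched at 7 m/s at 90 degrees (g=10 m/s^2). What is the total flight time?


Given: v0 = 7 m/s, theta = 90 deg, g = 10 m/s^2
sin(90) = 1
Using T = 2*v0*sin(theta) / g
T = 2*7*1 / 10
T = 14 / 10
T = 7/5 s

7/5 s


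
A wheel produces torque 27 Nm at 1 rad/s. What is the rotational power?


Given: tau = 27 Nm, omega = 1 rad/s
Using P = tau * omega
P = 27 * 1
P = 27 W

27 W


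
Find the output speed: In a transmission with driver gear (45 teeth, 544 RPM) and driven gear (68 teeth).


Given: N1 = 45 teeth, w1 = 544 RPM, N2 = 68 teeth
Using N1*w1 = N2*w2
w2 = N1*w1 / N2
w2 = 45*544 / 68
w2 = 24480 / 68
w2 = 360 RPM

360 RPM


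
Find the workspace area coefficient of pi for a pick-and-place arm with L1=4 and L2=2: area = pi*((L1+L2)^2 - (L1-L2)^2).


Given: L1 = 4, L2 = 2
(L1+L2)^2 = (6)^2 = 36
(L1-L2)^2 = (2)^2 = 4
Difference = 36 - 4 = 32
This equals 4*L1*L2 = 4*4*2 = 32
Workspace area = 32*pi

32


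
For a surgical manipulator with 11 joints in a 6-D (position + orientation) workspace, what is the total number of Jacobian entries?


Given: task space dimension = 6, joints = 11
Jacobian is a 6 x 11 matrix
Total entries = rows * columns
Total = 6 * 11
Total = 66

66


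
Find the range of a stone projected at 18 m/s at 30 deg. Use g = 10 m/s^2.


Given: v0 = 18 m/s, theta = 30 deg, g = 10 m/s^2
sin(2*30) = sin(60) = sqrt(3)/2
Using R = v0^2 * sin(2*theta) / g
R = 18^2 * (sqrt(3)/2) / 10
R = 324 * sqrt(3) / 20
R = 81/5*sqrt(3) m

81/5*sqrt(3) m


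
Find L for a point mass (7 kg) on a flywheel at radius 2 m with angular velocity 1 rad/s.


Given: m = 7 kg, r = 2 m, omega = 1 rad/s
For a point mass: I = m*r^2
I = 7*2^2 = 7*4 = 28
L = I*omega = 28*1
L = 28 kg*m^2/s

28 kg*m^2/s


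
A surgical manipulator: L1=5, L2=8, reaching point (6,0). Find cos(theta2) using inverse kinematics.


Given: L1 = 5, L2 = 8, target (x, y) = (6, 0)
Using cos(theta2) = (x^2 + y^2 - L1^2 - L2^2) / (2*L1*L2)
x^2 + y^2 = 6^2 + 0 = 36
L1^2 + L2^2 = 25 + 64 = 89
Numerator = 36 - 89 = -53
Denominator = 2*5*8 = 80
cos(theta2) = -53/80 = -53/80

-53/80


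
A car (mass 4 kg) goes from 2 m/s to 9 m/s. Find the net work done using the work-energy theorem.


Given: m = 4 kg, v0 = 2 m/s, v = 9 m/s
Using W = (1/2)*m*(v^2 - v0^2)
v^2 = 9^2 = 81
v0^2 = 2^2 = 4
v^2 - v0^2 = 81 - 4 = 77
W = (1/2)*4*77 = 154 J

154 J


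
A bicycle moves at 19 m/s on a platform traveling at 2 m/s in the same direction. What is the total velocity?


Given: object velocity = 19 m/s, platform velocity = 2 m/s (same direction)
Using classical velocity addition: v_total = v_object + v_platform
v_total = 19 + 2
v_total = 21 m/s

21 m/s


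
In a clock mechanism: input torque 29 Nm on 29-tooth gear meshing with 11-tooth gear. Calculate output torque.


Given: N1 = 29, N2 = 11, T1 = 29 Nm
Using T2/T1 = N2/N1
T2 = T1 * N2 / N1
T2 = 29 * 11 / 29
T2 = 319 / 29
T2 = 11 Nm

11 Nm


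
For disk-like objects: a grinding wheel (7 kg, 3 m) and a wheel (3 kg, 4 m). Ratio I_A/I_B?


Given: M1=7 kg, R1=3 m, M2=3 kg, R2=4 m
For a disk: I = (1/2)*M*R^2, so I_A/I_B = (M1*R1^2)/(M2*R2^2)
M1*R1^2 = 7*9 = 63
M2*R2^2 = 3*16 = 48
I_A/I_B = 63/48 = 21/16

21/16


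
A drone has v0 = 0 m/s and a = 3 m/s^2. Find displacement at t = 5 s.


Given: v0 = 0 m/s, a = 3 m/s^2, t = 5 s
Using s = v0*t + (1/2)*a*t^2
s = 0*5 + (1/2)*3*5^2
s = 0 + (1/2)*75
s = 0 + 75/2
s = 75/2

75/2 m


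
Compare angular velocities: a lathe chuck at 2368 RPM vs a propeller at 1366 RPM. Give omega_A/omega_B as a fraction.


Given: RPM_A = 2368, RPM_B = 1366
omega = 2*pi*RPM/60, so omega_A/omega_B = RPM_A / RPM_B
omega_A/omega_B = 2368 / 1366
omega_A/omega_B = 1184/683

1184/683


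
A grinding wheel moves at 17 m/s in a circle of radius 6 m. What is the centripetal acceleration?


Given: v = 17 m/s, r = 6 m
Using a_c = v^2 / r
a_c = 17^2 / 6
a_c = 289 / 6
a_c = 289/6 m/s^2

289/6 m/s^2


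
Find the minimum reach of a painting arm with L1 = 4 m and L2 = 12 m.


Given: L1 = 4 m, L2 = 12 m
For a 2-link planar arm, min reach = |L1 - L2| (second link folded back)
Min reach = |4 - 12|
Min reach = 8 m

8 m


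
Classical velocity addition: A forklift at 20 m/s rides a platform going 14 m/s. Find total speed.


Given: object velocity = 20 m/s, platform velocity = 14 m/s (same direction)
Using classical velocity addition: v_total = v_object + v_platform
v_total = 20 + 14
v_total = 34 m/s

34 m/s


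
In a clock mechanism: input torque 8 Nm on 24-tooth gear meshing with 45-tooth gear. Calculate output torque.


Given: N1 = 24, N2 = 45, T1 = 8 Nm
Using T2/T1 = N2/N1
T2 = T1 * N2 / N1
T2 = 8 * 45 / 24
T2 = 360 / 24
T2 = 15 Nm

15 Nm


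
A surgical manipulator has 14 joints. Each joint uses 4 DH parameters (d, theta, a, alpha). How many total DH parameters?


Given: 14 joints, 4 DH parameters per joint (d, theta, a, alpha)
Total DH parameters = number_of_joints * 4
Total = 14 * 4
Total = 56

56


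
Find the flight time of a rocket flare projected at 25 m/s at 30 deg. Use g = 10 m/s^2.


Given: v0 = 25 m/s, theta = 30 deg, g = 10 m/s^2
sin(30) = 1/2
Using T = 2*v0*sin(theta) / g
T = 2*25*1/2 / 10
T = 25 / 10
T = 5/2 s

5/2 s


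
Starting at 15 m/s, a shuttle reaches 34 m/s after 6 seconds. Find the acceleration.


Given: initial velocity v0 = 15 m/s, final velocity v = 34 m/s, time t = 6 s
Using a = (v - v0) / t
a = (34 - 15) / 6
a = 19 / 6
a = 19/6 m/s^2

19/6 m/s^2


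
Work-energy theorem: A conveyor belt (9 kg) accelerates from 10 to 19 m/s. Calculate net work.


Given: m = 9 kg, v0 = 10 m/s, v = 19 m/s
Using W = (1/2)*m*(v^2 - v0^2)
v^2 = 19^2 = 361
v0^2 = 10^2 = 100
v^2 - v0^2 = 361 - 100 = 261
W = (1/2)*9*261 = 2349/2 J

2349/2 J


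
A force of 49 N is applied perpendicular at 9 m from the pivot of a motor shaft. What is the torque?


Given: F = 49 N, r = 9 m, angle = 90 deg (perpendicular)
Using tau = F * r * sin(90)
sin(90) = 1
tau = 49 * 9 * 1
tau = 441 Nm

441 Nm


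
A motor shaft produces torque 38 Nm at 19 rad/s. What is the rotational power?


Given: tau = 38 Nm, omega = 19 rad/s
Using P = tau * omega
P = 38 * 19
P = 722 W

722 W


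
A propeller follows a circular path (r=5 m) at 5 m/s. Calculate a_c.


Given: v = 5 m/s, r = 5 m
Using a_c = v^2 / r
a_c = 5^2 / 5
a_c = 25 / 5
a_c = 5 m/s^2

5 m/s^2


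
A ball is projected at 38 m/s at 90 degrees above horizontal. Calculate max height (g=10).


Given: v0 = 38 m/s, theta = 90 deg, g = 10 m/s^2
sin^2(90) = 1
Using H = v0^2 * sin^2(theta) / (2*g)
H = 38^2 * 1 / (2*10)
H = 1444 * 1 / 20
H = 1444 / 20
H = 361/5 m

361/5 m


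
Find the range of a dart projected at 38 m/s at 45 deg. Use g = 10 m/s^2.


Given: v0 = 38 m/s, theta = 45 deg, g = 10 m/s^2
sin(2*45) = sin(90) = 1
Using R = v0^2 * sin(2*theta) / g
R = 38^2 * 1 / 10
R = 1444 / 10
R = 722/5 m

722/5 m


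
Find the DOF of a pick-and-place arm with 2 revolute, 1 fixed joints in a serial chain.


Given: serial robot with 2 revolute, 1 fixed joints
DOF contribution per joint type: revolute=1, prismatic=1, spherical=3, fixed=0
DOF = 2*1 + 1*0
DOF = 2

2


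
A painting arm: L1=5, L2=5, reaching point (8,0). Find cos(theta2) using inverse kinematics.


Given: L1 = 5, L2 = 5, target (x, y) = (8, 0)
Using cos(theta2) = (x^2 + y^2 - L1^2 - L2^2) / (2*L1*L2)
x^2 + y^2 = 8^2 + 0 = 64
L1^2 + L2^2 = 25 + 25 = 50
Numerator = 64 - 50 = 14
Denominator = 2*5*5 = 50
cos(theta2) = 14/50 = 7/25

7/25


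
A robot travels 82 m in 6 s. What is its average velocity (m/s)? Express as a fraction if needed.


Given: distance d = 82 m, time t = 6 s
Using v = d / t
v = 82 / 6
v = 41/3 m/s

41/3 m/s


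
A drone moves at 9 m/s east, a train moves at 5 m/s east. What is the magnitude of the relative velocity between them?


Given: v_A = 9 m/s east, v_B = 5 m/s east
Both move in the same direction; relative speed = |v_A - v_B|
|9 - 5| = |4|
= 4 m/s

4 m/s


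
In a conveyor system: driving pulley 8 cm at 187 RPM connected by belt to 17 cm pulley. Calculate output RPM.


Given: D1 = 8 cm, w1 = 187 RPM, D2 = 17 cm
Using D1*w1 = D2*w2
w2 = D1*w1 / D2
w2 = 8*187 / 17
w2 = 1496 / 17
w2 = 88 RPM

88 RPM


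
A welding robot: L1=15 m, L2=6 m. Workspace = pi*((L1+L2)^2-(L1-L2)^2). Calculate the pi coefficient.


Given: L1 = 15, L2 = 6
(L1+L2)^2 = (21)^2 = 441
(L1-L2)^2 = (9)^2 = 81
Difference = 441 - 81 = 360
This equals 4*L1*L2 = 4*15*6 = 360
Workspace area = 360*pi

360


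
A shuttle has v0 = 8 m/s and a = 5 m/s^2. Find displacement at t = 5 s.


Given: v0 = 8 m/s, a = 5 m/s^2, t = 5 s
Using s = v0*t + (1/2)*a*t^2
s = 8*5 + (1/2)*5*5^2
s = 40 + (1/2)*125
s = 40 + 125/2
s = 205/2

205/2 m


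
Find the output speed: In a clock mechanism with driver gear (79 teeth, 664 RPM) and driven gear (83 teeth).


Given: N1 = 79 teeth, w1 = 664 RPM, N2 = 83 teeth
Using N1*w1 = N2*w2
w2 = N1*w1 / N2
w2 = 79*664 / 83
w2 = 52456 / 83
w2 = 632 RPM

632 RPM


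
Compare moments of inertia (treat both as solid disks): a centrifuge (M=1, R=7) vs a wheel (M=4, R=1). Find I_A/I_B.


Given: M1=1 kg, R1=7 m, M2=4 kg, R2=1 m
For a disk: I = (1/2)*M*R^2, so I_A/I_B = (M1*R1^2)/(M2*R2^2)
M1*R1^2 = 1*49 = 49
M2*R2^2 = 4*1 = 4
I_A/I_B = 49/4 = 49/4

49/4


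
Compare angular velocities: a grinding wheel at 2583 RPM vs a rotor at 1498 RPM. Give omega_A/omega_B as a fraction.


Given: RPM_A = 2583, RPM_B = 1498
omega = 2*pi*RPM/60, so omega_A/omega_B = RPM_A / RPM_B
omega_A/omega_B = 2583 / 1498
omega_A/omega_B = 369/214

369/214


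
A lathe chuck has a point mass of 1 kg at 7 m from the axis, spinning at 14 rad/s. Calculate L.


Given: m = 1 kg, r = 7 m, omega = 14 rad/s
For a point mass: I = m*r^2
I = 1*7^2 = 1*49 = 49
L = I*omega = 49*14
L = 686 kg*m^2/s

686 kg*m^2/s


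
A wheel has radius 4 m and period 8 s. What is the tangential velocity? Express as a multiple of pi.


Given: radius r = 4 m, period T = 8 s
Using v = 2*pi*r / T
v = 2*pi*4 / 8
v = 8*pi / 8
v = 1*pi m/s

1*pi m/s


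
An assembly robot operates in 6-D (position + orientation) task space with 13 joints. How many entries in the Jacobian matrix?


Given: task space dimension = 6, joints = 13
Jacobian is a 6 x 13 matrix
Total entries = rows * columns
Total = 6 * 13
Total = 78

78


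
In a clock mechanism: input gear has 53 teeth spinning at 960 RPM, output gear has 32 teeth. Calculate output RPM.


Given: N1 = 53 teeth, w1 = 960 RPM, N2 = 32 teeth
Using N1*w1 = N2*w2
w2 = N1*w1 / N2
w2 = 53*960 / 32
w2 = 50880 / 32
w2 = 1590 RPM

1590 RPM


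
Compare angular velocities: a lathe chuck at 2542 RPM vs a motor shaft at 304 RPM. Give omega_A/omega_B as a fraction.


Given: RPM_A = 2542, RPM_B = 304
omega = 2*pi*RPM/60, so omega_A/omega_B = RPM_A / RPM_B
omega_A/omega_B = 2542 / 304
omega_A/omega_B = 1271/152

1271/152


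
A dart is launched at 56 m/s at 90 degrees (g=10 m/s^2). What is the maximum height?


Given: v0 = 56 m/s, theta = 90 deg, g = 10 m/s^2
sin^2(90) = 1
Using H = v0^2 * sin^2(theta) / (2*g)
H = 56^2 * 1 / (2*10)
H = 3136 * 1 / 20
H = 3136 / 20
H = 784/5 m

784/5 m


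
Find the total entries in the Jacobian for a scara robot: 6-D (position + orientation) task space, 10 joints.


Given: task space dimension = 6, joints = 10
Jacobian is a 6 x 10 matrix
Total entries = rows * columns
Total = 6 * 10
Total = 60

60


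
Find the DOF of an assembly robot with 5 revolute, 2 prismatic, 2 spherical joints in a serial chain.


Given: serial robot with 5 revolute, 2 prismatic, 2 spherical joints
DOF contribution per joint type: revolute=1, prismatic=1, spherical=3, fixed=0
DOF = 5*1 + 2*1 + 2*3
DOF = 13

13


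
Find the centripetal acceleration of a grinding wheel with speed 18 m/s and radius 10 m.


Given: v = 18 m/s, r = 10 m
Using a_c = v^2 / r
a_c = 18^2 / 10
a_c = 324 / 10
a_c = 162/5 m/s^2

162/5 m/s^2


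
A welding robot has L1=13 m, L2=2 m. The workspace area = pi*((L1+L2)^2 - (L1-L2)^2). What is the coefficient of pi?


Given: L1 = 13, L2 = 2
(L1+L2)^2 = (15)^2 = 225
(L1-L2)^2 = (11)^2 = 121
Difference = 225 - 121 = 104
This equals 4*L1*L2 = 4*13*2 = 104
Workspace area = 104*pi

104


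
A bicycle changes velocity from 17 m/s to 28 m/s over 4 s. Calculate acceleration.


Given: initial velocity v0 = 17 m/s, final velocity v = 28 m/s, time t = 4 s
Using a = (v - v0) / t
a = (28 - 17) / 4
a = 11 / 4
a = 11/4 m/s^2

11/4 m/s^2


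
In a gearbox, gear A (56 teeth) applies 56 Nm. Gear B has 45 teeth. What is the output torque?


Given: N1 = 56, N2 = 45, T1 = 56 Nm
Using T2/T1 = N2/N1
T2 = T1 * N2 / N1
T2 = 56 * 45 / 56
T2 = 2520 / 56
T2 = 45 Nm

45 Nm


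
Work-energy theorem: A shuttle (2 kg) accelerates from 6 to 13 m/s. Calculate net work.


Given: m = 2 kg, v0 = 6 m/s, v = 13 m/s
Using W = (1/2)*m*(v^2 - v0^2)
v^2 = 13^2 = 169
v0^2 = 6^2 = 36
v^2 - v0^2 = 169 - 36 = 133
W = (1/2)*2*133 = 133 J

133 J


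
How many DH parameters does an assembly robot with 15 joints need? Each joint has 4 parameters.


Given: 15 joints, 4 DH parameters per joint (d, theta, a, alpha)
Total DH parameters = number_of_joints * 4
Total = 15 * 4
Total = 60

60


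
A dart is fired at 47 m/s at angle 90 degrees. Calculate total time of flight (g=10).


Given: v0 = 47 m/s, theta = 90 deg, g = 10 m/s^2
sin(90) = 1
Using T = 2*v0*sin(theta) / g
T = 2*47*1 / 10
T = 94 / 10
T = 47/5 s

47/5 s


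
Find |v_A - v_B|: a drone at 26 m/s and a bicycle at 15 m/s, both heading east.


Given: v_A = 26 m/s east, v_B = 15 m/s east
Both move in the same direction; relative speed = |v_A - v_B|
|26 - 15| = |11|
= 11 m/s

11 m/s


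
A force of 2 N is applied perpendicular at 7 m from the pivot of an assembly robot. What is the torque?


Given: F = 2 N, r = 7 m, angle = 90 deg (perpendicular)
Using tau = F * r * sin(90)
sin(90) = 1
tau = 2 * 7 * 1
tau = 14 Nm

14 Nm


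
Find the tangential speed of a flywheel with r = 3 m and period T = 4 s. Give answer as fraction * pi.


Given: radius r = 3 m, period T = 4 s
Using v = 2*pi*r / T
v = 2*pi*3 / 4
v = 6*pi / 4
v = 3/2*pi m/s

3/2*pi m/s


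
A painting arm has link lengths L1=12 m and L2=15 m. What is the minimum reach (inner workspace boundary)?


Given: L1 = 12 m, L2 = 15 m
For a 2-link planar arm, min reach = |L1 - L2| (second link folded back)
Min reach = |12 - 15|
Min reach = 3 m

3 m


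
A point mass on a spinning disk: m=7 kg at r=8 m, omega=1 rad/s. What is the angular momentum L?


Given: m = 7 kg, r = 8 m, omega = 1 rad/s
For a point mass: I = m*r^2
I = 7*8^2 = 7*64 = 448
L = I*omega = 448*1
L = 448 kg*m^2/s

448 kg*m^2/s


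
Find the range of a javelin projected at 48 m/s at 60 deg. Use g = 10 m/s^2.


Given: v0 = 48 m/s, theta = 60 deg, g = 10 m/s^2
sin(2*60) = sin(120) = sqrt(3)/2
Using R = v0^2 * sin(2*theta) / g
R = 48^2 * (sqrt(3)/2) / 10
R = 2304 * sqrt(3) / 20
R = 576/5*sqrt(3) m

576/5*sqrt(3) m


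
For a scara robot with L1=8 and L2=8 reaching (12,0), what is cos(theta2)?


Given: L1 = 8, L2 = 8, target (x, y) = (12, 0)
Using cos(theta2) = (x^2 + y^2 - L1^2 - L2^2) / (2*L1*L2)
x^2 + y^2 = 12^2 + 0 = 144
L1^2 + L2^2 = 64 + 64 = 128
Numerator = 144 - 128 = 16
Denominator = 2*8*8 = 128
cos(theta2) = 16/128 = 1/8

1/8


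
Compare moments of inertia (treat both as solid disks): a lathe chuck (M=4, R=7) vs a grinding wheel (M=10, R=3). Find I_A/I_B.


Given: M1=4 kg, R1=7 m, M2=10 kg, R2=3 m
For a disk: I = (1/2)*M*R^2, so I_A/I_B = (M1*R1^2)/(M2*R2^2)
M1*R1^2 = 4*49 = 196
M2*R2^2 = 10*9 = 90
I_A/I_B = 196/90 = 98/45

98/45


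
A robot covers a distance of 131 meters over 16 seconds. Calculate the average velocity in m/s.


Given: distance d = 131 m, time t = 16 s
Using v = d / t
v = 131 / 16
v = 131/16 m/s

131/16 m/s


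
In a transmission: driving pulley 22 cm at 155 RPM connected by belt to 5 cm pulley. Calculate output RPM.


Given: D1 = 22 cm, w1 = 155 RPM, D2 = 5 cm
Using D1*w1 = D2*w2
w2 = D1*w1 / D2
w2 = 22*155 / 5
w2 = 3410 / 5
w2 = 682 RPM

682 RPM


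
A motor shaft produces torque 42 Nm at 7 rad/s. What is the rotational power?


Given: tau = 42 Nm, omega = 7 rad/s
Using P = tau * omega
P = 42 * 7
P = 294 W

294 W


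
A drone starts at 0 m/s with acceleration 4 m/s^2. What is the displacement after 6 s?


Given: v0 = 0 m/s, a = 4 m/s^2, t = 6 s
Using s = v0*t + (1/2)*a*t^2
s = 0*6 + (1/2)*4*6^2
s = 0 + (1/2)*144
s = 0 + 72
s = 72

72 m


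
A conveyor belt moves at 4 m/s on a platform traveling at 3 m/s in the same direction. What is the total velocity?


Given: object velocity = 4 m/s, platform velocity = 3 m/s (same direction)
Using classical velocity addition: v_total = v_object + v_platform
v_total = 4 + 3
v_total = 7 m/s

7 m/s


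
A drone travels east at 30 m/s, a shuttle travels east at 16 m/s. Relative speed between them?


Given: v_A = 30 m/s east, v_B = 16 m/s east
Both move in the same direction; relative speed = |v_A - v_B|
|30 - 16| = |14|
= 14 m/s

14 m/s


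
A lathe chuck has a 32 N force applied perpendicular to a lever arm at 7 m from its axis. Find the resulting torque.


Given: F = 32 N, r = 7 m, angle = 90 deg (perpendicular)
Using tau = F * r * sin(90)
sin(90) = 1
tau = 32 * 7 * 1
tau = 224 Nm

224 Nm


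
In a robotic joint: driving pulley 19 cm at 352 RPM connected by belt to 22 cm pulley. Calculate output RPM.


Given: D1 = 19 cm, w1 = 352 RPM, D2 = 22 cm
Using D1*w1 = D2*w2
w2 = D1*w1 / D2
w2 = 19*352 / 22
w2 = 6688 / 22
w2 = 304 RPM

304 RPM


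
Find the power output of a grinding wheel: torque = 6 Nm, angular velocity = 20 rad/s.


Given: tau = 6 Nm, omega = 20 rad/s
Using P = tau * omega
P = 6 * 20
P = 120 W

120 W


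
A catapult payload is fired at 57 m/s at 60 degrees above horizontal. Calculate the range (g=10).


Given: v0 = 57 m/s, theta = 60 deg, g = 10 m/s^2
sin(2*60) = sin(120) = sqrt(3)/2
Using R = v0^2 * sin(2*theta) / g
R = 57^2 * (sqrt(3)/2) / 10
R = 3249 * sqrt(3) / 20
R = 3249/20*sqrt(3) m

3249/20*sqrt(3) m


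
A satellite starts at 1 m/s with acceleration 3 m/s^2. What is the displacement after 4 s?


Given: v0 = 1 m/s, a = 3 m/s^2, t = 4 s
Using s = v0*t + (1/2)*a*t^2
s = 1*4 + (1/2)*3*4^2
s = 4 + (1/2)*48
s = 4 + 24
s = 28

28 m


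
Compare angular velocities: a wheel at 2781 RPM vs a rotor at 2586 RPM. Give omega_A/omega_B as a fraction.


Given: RPM_A = 2781, RPM_B = 2586
omega = 2*pi*RPM/60, so omega_A/omega_B = RPM_A / RPM_B
omega_A/omega_B = 2781 / 2586
omega_A/omega_B = 927/862

927/862


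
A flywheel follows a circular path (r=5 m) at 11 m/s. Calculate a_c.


Given: v = 11 m/s, r = 5 m
Using a_c = v^2 / r
a_c = 11^2 / 5
a_c = 121 / 5
a_c = 121/5 m/s^2

121/5 m/s^2


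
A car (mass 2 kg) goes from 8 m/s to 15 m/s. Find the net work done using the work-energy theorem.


Given: m = 2 kg, v0 = 8 m/s, v = 15 m/s
Using W = (1/2)*m*(v^2 - v0^2)
v^2 = 15^2 = 225
v0^2 = 8^2 = 64
v^2 - v0^2 = 225 - 64 = 161
W = (1/2)*2*161 = 161 J

161 J


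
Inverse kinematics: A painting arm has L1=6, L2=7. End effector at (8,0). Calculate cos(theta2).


Given: L1 = 6, L2 = 7, target (x, y) = (8, 0)
Using cos(theta2) = (x^2 + y^2 - L1^2 - L2^2) / (2*L1*L2)
x^2 + y^2 = 8^2 + 0 = 64
L1^2 + L2^2 = 36 + 49 = 85
Numerator = 64 - 85 = -21
Denominator = 2*6*7 = 84
cos(theta2) = -21/84 = -1/4

-1/4


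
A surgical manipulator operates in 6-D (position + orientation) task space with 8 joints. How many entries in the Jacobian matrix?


Given: task space dimension = 6, joints = 8
Jacobian is a 6 x 8 matrix
Total entries = rows * columns
Total = 6 * 8
Total = 48

48


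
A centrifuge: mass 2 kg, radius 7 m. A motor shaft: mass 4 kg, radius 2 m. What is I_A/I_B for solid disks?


Given: M1=2 kg, R1=7 m, M2=4 kg, R2=2 m
For a disk: I = (1/2)*M*R^2, so I_A/I_B = (M1*R1^2)/(M2*R2^2)
M1*R1^2 = 2*49 = 98
M2*R2^2 = 4*4 = 16
I_A/I_B = 98/16 = 49/8

49/8


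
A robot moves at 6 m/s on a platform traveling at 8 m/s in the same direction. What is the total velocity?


Given: object velocity = 6 m/s, platform velocity = 8 m/s (same direction)
Using classical velocity addition: v_total = v_object + v_platform
v_total = 6 + 8
v_total = 14 m/s

14 m/s


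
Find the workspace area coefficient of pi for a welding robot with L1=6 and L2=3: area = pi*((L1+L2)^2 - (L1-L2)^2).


Given: L1 = 6, L2 = 3
(L1+L2)^2 = (9)^2 = 81
(L1-L2)^2 = (3)^2 = 9
Difference = 81 - 9 = 72
This equals 4*L1*L2 = 4*6*3 = 72
Workspace area = 72*pi

72


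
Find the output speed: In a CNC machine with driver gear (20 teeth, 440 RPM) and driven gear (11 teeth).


Given: N1 = 20 teeth, w1 = 440 RPM, N2 = 11 teeth
Using N1*w1 = N2*w2
w2 = N1*w1 / N2
w2 = 20*440 / 11
w2 = 8800 / 11
w2 = 800 RPM

800 RPM


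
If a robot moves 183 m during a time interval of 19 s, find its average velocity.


Given: distance d = 183 m, time t = 19 s
Using v = d / t
v = 183 / 19
v = 183/19 m/s

183/19 m/s


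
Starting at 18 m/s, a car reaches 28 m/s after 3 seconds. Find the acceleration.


Given: initial velocity v0 = 18 m/s, final velocity v = 28 m/s, time t = 3 s
Using a = (v - v0) / t
a = (28 - 18) / 3
a = 10 / 3
a = 10/3 m/s^2

10/3 m/s^2


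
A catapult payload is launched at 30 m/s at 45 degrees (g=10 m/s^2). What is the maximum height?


Given: v0 = 30 m/s, theta = 45 deg, g = 10 m/s^2
sin^2(45) = 1/2
Using H = v0^2 * sin^2(theta) / (2*g)
H = 30^2 * 1/2 / (2*10)
H = 900 * 1/2 / 20
H = 450 / 20
H = 45/2 m

45/2 m


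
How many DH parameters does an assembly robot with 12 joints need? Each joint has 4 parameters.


Given: 12 joints, 4 DH parameters per joint (d, theta, a, alpha)
Total DH parameters = number_of_joints * 4
Total = 12 * 4
Total = 48

48


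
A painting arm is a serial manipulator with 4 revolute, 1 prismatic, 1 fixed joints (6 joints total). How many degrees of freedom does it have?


Given: serial robot with 4 revolute, 1 prismatic, 1 fixed joints
DOF contribution per joint type: revolute=1, prismatic=1, spherical=3, fixed=0
DOF = 4*1 + 1*1 + 1*0
DOF = 5

5


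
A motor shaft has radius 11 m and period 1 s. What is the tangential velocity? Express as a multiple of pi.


Given: radius r = 11 m, period T = 1 s
Using v = 2*pi*r / T
v = 2*pi*11 / 1
v = 22*pi / 1
v = 22*pi m/s

22*pi m/s


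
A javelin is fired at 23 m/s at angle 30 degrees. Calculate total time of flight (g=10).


Given: v0 = 23 m/s, theta = 30 deg, g = 10 m/s^2
sin(30) = 1/2
Using T = 2*v0*sin(theta) / g
T = 2*23*1/2 / 10
T = 23 / 10
T = 23/10 s

23/10 s


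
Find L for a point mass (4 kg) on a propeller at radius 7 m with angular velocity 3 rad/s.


Given: m = 4 kg, r = 7 m, omega = 3 rad/s
For a point mass: I = m*r^2
I = 4*7^2 = 4*49 = 196
L = I*omega = 196*3
L = 588 kg*m^2/s

588 kg*m^2/s


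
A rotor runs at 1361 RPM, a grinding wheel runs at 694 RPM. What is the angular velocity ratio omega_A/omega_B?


Given: RPM_A = 1361, RPM_B = 694
omega = 2*pi*RPM/60, so omega_A/omega_B = RPM_A / RPM_B
omega_A/omega_B = 1361 / 694
omega_A/omega_B = 1361/694

1361/694


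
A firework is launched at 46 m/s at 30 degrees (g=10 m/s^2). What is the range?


Given: v0 = 46 m/s, theta = 30 deg, g = 10 m/s^2
sin(2*30) = sin(60) = sqrt(3)/2
Using R = v0^2 * sin(2*theta) / g
R = 46^2 * (sqrt(3)/2) / 10
R = 2116 * sqrt(3) / 20
R = 529/5*sqrt(3) m

529/5*sqrt(3) m


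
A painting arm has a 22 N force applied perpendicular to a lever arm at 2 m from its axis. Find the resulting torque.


Given: F = 22 N, r = 2 m, angle = 90 deg (perpendicular)
Using tau = F * r * sin(90)
sin(90) = 1
tau = 22 * 2 * 1
tau = 44 Nm

44 Nm


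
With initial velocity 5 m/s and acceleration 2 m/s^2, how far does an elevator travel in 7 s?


Given: v0 = 5 m/s, a = 2 m/s^2, t = 7 s
Using s = v0*t + (1/2)*a*t^2
s = 5*7 + (1/2)*2*7^2
s = 35 + (1/2)*98
s = 35 + 49
s = 84

84 m


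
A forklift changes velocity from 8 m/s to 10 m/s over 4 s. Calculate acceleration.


Given: initial velocity v0 = 8 m/s, final velocity v = 10 m/s, time t = 4 s
Using a = (v - v0) / t
a = (10 - 8) / 4
a = 2 / 4
a = 1/2 m/s^2

1/2 m/s^2


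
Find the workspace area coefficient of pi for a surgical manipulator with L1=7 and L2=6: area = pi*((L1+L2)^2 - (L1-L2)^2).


Given: L1 = 7, L2 = 6
(L1+L2)^2 = (13)^2 = 169
(L1-L2)^2 = (1)^2 = 1
Difference = 169 - 1 = 168
This equals 4*L1*L2 = 4*7*6 = 168
Workspace area = 168*pi

168


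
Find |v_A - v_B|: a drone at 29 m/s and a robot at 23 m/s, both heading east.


Given: v_A = 29 m/s east, v_B = 23 m/s east
Both move in the same direction; relative speed = |v_A - v_B|
|29 - 23| = |6|
= 6 m/s

6 m/s


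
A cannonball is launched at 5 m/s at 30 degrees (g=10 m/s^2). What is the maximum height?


Given: v0 = 5 m/s, theta = 30 deg, g = 10 m/s^2
sin^2(30) = 1/4
Using H = v0^2 * sin^2(theta) / (2*g)
H = 5^2 * 1/4 / (2*10)
H = 25 * 1/4 / 20
H = 25/4 / 20
H = 5/16 m

5/16 m


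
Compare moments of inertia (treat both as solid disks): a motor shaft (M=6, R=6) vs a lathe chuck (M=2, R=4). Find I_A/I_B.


Given: M1=6 kg, R1=6 m, M2=2 kg, R2=4 m
For a disk: I = (1/2)*M*R^2, so I_A/I_B = (M1*R1^2)/(M2*R2^2)
M1*R1^2 = 6*36 = 216
M2*R2^2 = 2*16 = 32
I_A/I_B = 216/32 = 27/4

27/4


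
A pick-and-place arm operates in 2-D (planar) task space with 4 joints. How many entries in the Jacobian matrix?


Given: task space dimension = 2, joints = 4
Jacobian is a 2 x 4 matrix
Total entries = rows * columns
Total = 2 * 4
Total = 8

8


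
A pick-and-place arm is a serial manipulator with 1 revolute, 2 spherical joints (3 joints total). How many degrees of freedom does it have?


Given: serial robot with 1 revolute, 2 spherical joints
DOF contribution per joint type: revolute=1, prismatic=1, spherical=3, fixed=0
DOF = 1*1 + 2*3
DOF = 7

7


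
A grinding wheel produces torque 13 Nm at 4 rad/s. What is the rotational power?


Given: tau = 13 Nm, omega = 4 rad/s
Using P = tau * omega
P = 13 * 4
P = 52 W

52 W


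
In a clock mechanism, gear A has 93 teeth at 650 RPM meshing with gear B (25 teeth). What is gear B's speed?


Given: N1 = 93 teeth, w1 = 650 RPM, N2 = 25 teeth
Using N1*w1 = N2*w2
w2 = N1*w1 / N2
w2 = 93*650 / 25
w2 = 60450 / 25
w2 = 2418 RPM

2418 RPM


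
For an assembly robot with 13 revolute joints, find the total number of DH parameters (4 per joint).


Given: 13 joints, 4 DH parameters per joint (d, theta, a, alpha)
Total DH parameters = number_of_joints * 4
Total = 13 * 4
Total = 52

52


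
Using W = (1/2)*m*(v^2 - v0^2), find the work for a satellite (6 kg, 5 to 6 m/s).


Given: m = 6 kg, v0 = 5 m/s, v = 6 m/s
Using W = (1/2)*m*(v^2 - v0^2)
v^2 = 6^2 = 36
v0^2 = 5^2 = 25
v^2 - v0^2 = 36 - 25 = 11
W = (1/2)*6*11 = 33 J

33 J


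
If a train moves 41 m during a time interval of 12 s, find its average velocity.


Given: distance d = 41 m, time t = 12 s
Using v = d / t
v = 41 / 12
v = 41/12 m/s

41/12 m/s


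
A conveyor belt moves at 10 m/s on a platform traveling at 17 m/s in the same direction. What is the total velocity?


Given: object velocity = 10 m/s, platform velocity = 17 m/s (same direction)
Using classical velocity addition: v_total = v_object + v_platform
v_total = 10 + 17
v_total = 27 m/s

27 m/s


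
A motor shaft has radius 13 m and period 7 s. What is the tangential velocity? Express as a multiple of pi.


Given: radius r = 13 m, period T = 7 s
Using v = 2*pi*r / T
v = 2*pi*13 / 7
v = 26*pi / 7
v = 26/7*pi m/s

26/7*pi m/s


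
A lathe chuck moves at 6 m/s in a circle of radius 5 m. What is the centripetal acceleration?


Given: v = 6 m/s, r = 5 m
Using a_c = v^2 / r
a_c = 6^2 / 5
a_c = 36 / 5
a_c = 36/5 m/s^2

36/5 m/s^2


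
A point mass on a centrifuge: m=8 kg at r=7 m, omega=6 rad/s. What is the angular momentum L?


Given: m = 8 kg, r = 7 m, omega = 6 rad/s
For a point mass: I = m*r^2
I = 8*7^2 = 8*49 = 392
L = I*omega = 392*6
L = 2352 kg*m^2/s

2352 kg*m^2/s


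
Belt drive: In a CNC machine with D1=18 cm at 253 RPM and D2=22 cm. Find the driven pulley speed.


Given: D1 = 18 cm, w1 = 253 RPM, D2 = 22 cm
Using D1*w1 = D2*w2
w2 = D1*w1 / D2
w2 = 18*253 / 22
w2 = 4554 / 22
w2 = 207 RPM

207 RPM


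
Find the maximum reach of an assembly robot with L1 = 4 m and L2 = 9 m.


Given: L1 = 4 m, L2 = 9 m
For a 2-link planar arm, max reach = L1 + L2 (fully extended)
Max reach = 4 + 9
Max reach = 13 m

13 m


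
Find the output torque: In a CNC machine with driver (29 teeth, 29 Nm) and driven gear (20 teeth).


Given: N1 = 29, N2 = 20, T1 = 29 Nm
Using T2/T1 = N2/N1
T2 = T1 * N2 / N1
T2 = 29 * 20 / 29
T2 = 580 / 29
T2 = 20 Nm

20 Nm


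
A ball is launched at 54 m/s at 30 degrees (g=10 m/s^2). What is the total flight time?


Given: v0 = 54 m/s, theta = 30 deg, g = 10 m/s^2
sin(30) = 1/2
Using T = 2*v0*sin(theta) / g
T = 2*54*1/2 / 10
T = 54 / 10
T = 27/5 s

27/5 s


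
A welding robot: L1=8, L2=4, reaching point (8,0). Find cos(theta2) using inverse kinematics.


Given: L1 = 8, L2 = 4, target (x, y) = (8, 0)
Using cos(theta2) = (x^2 + y^2 - L1^2 - L2^2) / (2*L1*L2)
x^2 + y^2 = 8^2 + 0 = 64
L1^2 + L2^2 = 64 + 16 = 80
Numerator = 64 - 80 = -16
Denominator = 2*8*4 = 64
cos(theta2) = -16/64 = -1/4

-1/4
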